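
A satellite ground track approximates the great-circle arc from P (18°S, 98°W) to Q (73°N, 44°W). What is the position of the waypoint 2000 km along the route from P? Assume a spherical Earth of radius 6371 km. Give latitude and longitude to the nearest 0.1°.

≈ (0.5°S, 93.8°W)

Write both endpoints as unit vectors p₁, p₂ with components (cos φ cos λ, cos φ sin λ, sin φ).
The central angle between the endpoints is δ = arccos(p₁·p₂) ≈ 1.703 rad (97.6°). The total great-circle distance is δ·R ≈ 1.703 × 6371 ≈ 10851 km, so the target fraction is f = 2000/10851 ≈ 0.184.
Interpolate at f ≈ 0.184 with slerp weights a = sin((1−f)δ)/sin δ ≈ 0.992, b = sin(fδ)/sin δ ≈ 0.312.
p = a·p₁ + b·p₂ ≈ (-0.066, -0.998, -0.009); φ = arcsin(p_z) ≈ -0.50°, λ = atan2(p_y, p_x) ≈ -93.77°.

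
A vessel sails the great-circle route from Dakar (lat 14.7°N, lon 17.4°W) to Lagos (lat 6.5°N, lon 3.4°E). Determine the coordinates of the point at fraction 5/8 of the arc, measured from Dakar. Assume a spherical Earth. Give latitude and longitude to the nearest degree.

≈ lat 10°N, lon 4°W

Convert each endpoint to a unit vector on the sphere (x = cos φ cos λ, y = cos φ sin λ, z = sin φ).
The central angle between the endpoints is δ = arccos(p₁·p₂) ≈ 0.384 rad (22.0°).
Interpolate at f = 5/8 with slerp weights a = sin((1−f)δ)/sin δ ≈ 0.383, b = sin(fδ)/sin δ ≈ 0.635.
p = a·p₁ + b·p₂ ≈ (0.983, -0.073, 0.169); φ = arcsin(p_z) ≈ 9.73°, λ = atan2(p_y, p_x) ≈ -4.27°.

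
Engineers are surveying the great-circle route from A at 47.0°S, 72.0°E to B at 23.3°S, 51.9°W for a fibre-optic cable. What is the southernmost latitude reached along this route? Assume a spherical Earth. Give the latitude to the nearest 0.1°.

≈ 58.6°S

The great circle lies in the plane with unit normal n̂ = (p₁ × p₂)/|p₁ × p₂|.
Here n̂_z ≈ -0.521; the vertex latitude is φ_max = arccos|n̂_z| ≈ 58.6°.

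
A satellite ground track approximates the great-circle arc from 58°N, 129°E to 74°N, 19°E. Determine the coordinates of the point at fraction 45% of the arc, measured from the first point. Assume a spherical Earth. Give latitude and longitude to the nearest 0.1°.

≈ 73.1°N, 103.7°E

Convert each endpoint to a unit vector on the sphere (x = cos φ cos λ, y = cos φ sin λ, z = sin φ).
The central angle between the endpoints is δ = arccos(p₁·p₂) ≈ 0.699 rad (40.1°).
Interpolate at f = 0.45 with slerp weights a = sin((1−f)δ)/sin δ ≈ 0.583, b = sin(fδ)/sin δ ≈ 0.481.
p = a·p₁ + b·p₂ ≈ (-0.069, 0.283, 0.957); φ = arcsin(p_z) ≈ 73.05°, λ = atan2(p_y, p_x) ≈ 103.71°.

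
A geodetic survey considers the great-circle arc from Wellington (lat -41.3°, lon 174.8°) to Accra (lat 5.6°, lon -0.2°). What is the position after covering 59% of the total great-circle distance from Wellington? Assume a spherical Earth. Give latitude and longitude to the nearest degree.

≈ lat -53°, lon 9°

Write both endpoints as unit vectors p₁, p₂ with components (cos φ cos λ, cos φ sin λ, sin φ).
The central angle between the endpoints is δ = arccos(p₁·p₂) ≈ 2.514 rad (144.0°).
Interpolate at f = 0.59 with slerp weights a = sin((1−f)δ)/sin δ ≈ 1.460, b = sin(fδ)/sin δ ≈ 1.696.
p = a·p₁ + b·p₂ ≈ (0.595, 0.094, -0.798); φ = arcsin(p_z) ≈ -52.94°, λ = atan2(p_y, p_x) ≈ 8.93°.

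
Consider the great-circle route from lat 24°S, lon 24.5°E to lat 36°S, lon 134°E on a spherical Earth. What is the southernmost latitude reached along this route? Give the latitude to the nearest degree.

≈ 46°S

The great circle lies in the plane with unit normal n̂ = (p₁ × p₂)/|p₁ × p₂|.
Here n̂_z ≈ +0.697; the vertex latitude is φ_max = arccos|n̂_z| ≈ 45.8°.
Check via Clairaut: cos φ_max = |cos φ₁| · sin C = cos(24.0°)·sin(130.3°) ≈ 0.697, again giving ≈ 45.8°.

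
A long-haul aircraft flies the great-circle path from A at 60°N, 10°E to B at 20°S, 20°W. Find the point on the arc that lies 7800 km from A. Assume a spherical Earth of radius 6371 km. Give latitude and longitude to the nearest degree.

≈ 7°S, 17°W

Write both endpoints as unit vectors p₁, p₂ with components (cos φ cos λ, cos φ sin λ, sin φ).
The central angle between the endpoints is δ = arccos(p₁·p₂) ≈ 1.460 rad (83.6°). The total great-circle distance is δ·R ≈ 1.460 × 6371 ≈ 9301 km, so the target fraction is f = 7800/9301 ≈ 0.839.
Interpolate at f ≈ 0.839 with slerp weights a = sin((1−f)δ)/sin δ ≈ 0.235, b = sin(fδ)/sin δ ≈ 0.946.
p = a·p₁ + b·p₂ ≈ (0.951, -0.284, -0.120); φ = arcsin(p_z) ≈ -6.91°, λ = atan2(p_y, p_x) ≈ -16.61°.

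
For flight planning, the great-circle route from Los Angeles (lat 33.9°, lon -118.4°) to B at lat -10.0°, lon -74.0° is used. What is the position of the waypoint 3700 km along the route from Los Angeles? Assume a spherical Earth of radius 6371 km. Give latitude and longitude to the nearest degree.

Write both endpoints as unit vectors p₁, p₂ with components (cos φ cos λ, cos φ sin λ, sin φ).
The central angle between the endpoints is δ = arccos(p₁·p₂) ≈ 1.062 rad (60.8°). The total great-circle distance is δ·R ≈ 1.062 × 6371 ≈ 6766 km, so the target fraction is f = 3700/6766 ≈ 0.547.
Interpolate at f ≈ 0.547 with slerp weights a = sin((1−f)δ)/sin δ ≈ 0.530, b = sin(fδ)/sin δ ≈ 0.628.
p = a·p₁ + b·p₂ ≈ (-0.039, -0.982, 0.187); φ = arcsin(p_z) ≈ 10.75°, λ = atan2(p_y, p_x) ≈ -92.26°.

≈ lat 11°, lon -92°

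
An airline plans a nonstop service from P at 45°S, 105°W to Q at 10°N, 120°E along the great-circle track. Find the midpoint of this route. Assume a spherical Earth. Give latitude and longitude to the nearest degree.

Write both endpoints as unit vectors p₁, p₂ with components (cos φ cos λ, cos φ sin λ, sin φ).
The central angle between the endpoints is δ = arccos(p₁·p₂) ≈ 2.233 rad (128.0°).
Interpolate at f = 1/2 with slerp weights a = sin((1−f)δ)/sin δ ≈ 1.140, b = sin(fδ)/sin δ ≈ 1.140.
p = a·p₁ + b·p₂ ≈ (-0.770, 0.194, -0.608); φ = arcsin(p_z) ≈ -37.45°, λ = atan2(p_y, p_x) ≈ 165.88°.

≈ 37°S, 166°E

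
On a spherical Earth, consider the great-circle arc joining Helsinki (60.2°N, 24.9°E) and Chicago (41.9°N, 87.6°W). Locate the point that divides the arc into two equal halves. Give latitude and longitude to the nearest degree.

Convert each endpoint to a unit vector on the sphere (x = cos φ cos λ, y = cos φ sin λ, z = sin φ).
The central angle between the endpoints is δ = arccos(p₁·p₂) ≈ 1.117 rad (64.0°).
Interpolate at f = 1/2 with slerp weights a = sin((1−f)δ)/sin δ ≈ 0.590, b = sin(fδ)/sin δ ≈ 0.590.
p = a·p₁ + b·p₂ ≈ (0.284, -0.315, 0.905); φ = arcsin(p_z) ≈ 64.89°, λ = atan2(p_y, p_x) ≈ -47.96°.

≈ 65°N, 48°W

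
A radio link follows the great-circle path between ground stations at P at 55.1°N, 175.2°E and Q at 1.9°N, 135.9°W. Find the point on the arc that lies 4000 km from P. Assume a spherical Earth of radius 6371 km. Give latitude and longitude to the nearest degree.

The haversine formula gives a central angle δ ≈ 1.156 rad (66.2°) between the endpoints. The total great-circle distance is δ·R ≈ 1.156 × 6371 ≈ 7364 km, so the target fraction is f = 4000/7364 ≈ 0.543.
Interpolate at f ≈ 0.543 with slerp weights a = sin((1−f)δ)/sin δ ≈ 0.551, b = sin(fδ)/sin δ ≈ 0.642.
p = a·p₁ + b·p₂ ≈ (-0.775, -0.420, 0.473); φ = arcsin(p_z) ≈ 28.22°, λ = atan2(p_y, p_x) ≈ -151.53°.

≈ 28°N, 152°W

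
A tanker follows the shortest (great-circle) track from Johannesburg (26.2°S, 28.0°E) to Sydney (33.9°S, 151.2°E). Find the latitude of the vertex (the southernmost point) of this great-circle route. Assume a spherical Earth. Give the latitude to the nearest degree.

The great circle lies in the plane with unit normal n̂ = (p₁ × p₂)/|p₁ × p₂|.
Here n̂_z ≈ +0.631; the vertex latitude is φ_max = arccos|n̂_z| ≈ 50.8°.
Check via Clairaut: cos φ_max = |cos φ₁| · sin C = cos(26.2°)·sin(135.3°) ≈ 0.631, again giving ≈ 50.8°.

≈ 51°S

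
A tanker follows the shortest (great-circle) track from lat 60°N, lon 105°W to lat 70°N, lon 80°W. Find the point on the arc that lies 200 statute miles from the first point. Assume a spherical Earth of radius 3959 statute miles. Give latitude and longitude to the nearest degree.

≈ lat 62°N, lon 101°W

Convert each endpoint to a unit vector on the sphere (x = cos φ cos λ, y = cos φ sin λ, z = sin φ).
The central angle between the endpoints is δ = arccos(p₁·p₂) ≈ 0.251 rad (14.4°). The total great-circle distance is δ·R ≈ 0.251 × 3959 ≈ 992 mi, so the target fraction is f = 200/992 ≈ 0.202.
Interpolate at f ≈ 0.202 with slerp weights a = sin((1−f)δ)/sin δ ≈ 0.801, b = sin(fδ)/sin δ ≈ 0.204.
p = a·p₁ + b·p₂ ≈ (-0.092, -0.456, 0.885); φ = arcsin(p_z) ≈ 62.30°, λ = atan2(p_y, p_x) ≈ -101.37°.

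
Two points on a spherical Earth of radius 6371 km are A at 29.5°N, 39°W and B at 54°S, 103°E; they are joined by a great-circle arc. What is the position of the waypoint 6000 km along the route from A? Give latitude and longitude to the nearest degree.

Write both endpoints as unit vectors p₁, p₂ with components (cos φ cos λ, cos φ sin λ, sin φ).
The central angle between the endpoints is δ = arccos(p₁·p₂) ≈ 2.501 rad (143.3°). The total great-circle distance is δ·R ≈ 2.501 × 6371 ≈ 15931 km, so the target fraction is f = 6000/15931 ≈ 0.377.
Interpolate at f ≈ 0.377 with slerp weights a = sin((1−f)δ)/sin δ ≈ 1.672, b = sin(fδ)/sin δ ≈ 1.352.
p = a·p₁ + b·p₂ ≈ (0.952, -0.141, -0.271); φ = arcsin(p_z) ≈ -15.70°, λ = atan2(p_y, p_x) ≈ -8.45°.

≈ 16°S, 8°W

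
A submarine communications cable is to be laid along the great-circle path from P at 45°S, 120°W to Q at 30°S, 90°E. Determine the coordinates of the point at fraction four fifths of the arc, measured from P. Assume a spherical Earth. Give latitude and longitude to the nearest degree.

The haversine formula gives a central angle δ ≈ 1.749 rad (100.2°) between the endpoints.
Interpolate at f = 4/5 with slerp weights a = sin((1−f)δ)/sin δ ≈ 0.348, b = sin(fδ)/sin δ ≈ 1.001.
p = a·p₁ + b·p₂ ≈ (-0.123, 0.654, -0.747); φ = arcsin(p_z) ≈ -48.30°, λ = atan2(p_y, p_x) ≈ 100.66°.

≈ 48°S, 101°E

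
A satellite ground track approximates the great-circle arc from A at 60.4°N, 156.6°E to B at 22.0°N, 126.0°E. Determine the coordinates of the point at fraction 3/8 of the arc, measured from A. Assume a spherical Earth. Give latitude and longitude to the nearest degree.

≈ 47°N, 140°E

Convert each endpoint to a unit vector on the sphere (x = cos φ cos λ, y = cos φ sin λ, z = sin φ).
The central angle between the endpoints is δ = arccos(p₁·p₂) ≈ 0.767 rad (44.0°).
Interpolate at f = 3/8 with slerp weights a = sin((1−f)δ)/sin δ ≈ 0.665, b = sin(fδ)/sin δ ≈ 0.409.
p = a·p₁ + b·p₂ ≈ (-0.524, 0.437, 0.731); φ = arcsin(p_z) ≈ 46.97°, λ = atan2(p_y, p_x) ≈ 140.18°.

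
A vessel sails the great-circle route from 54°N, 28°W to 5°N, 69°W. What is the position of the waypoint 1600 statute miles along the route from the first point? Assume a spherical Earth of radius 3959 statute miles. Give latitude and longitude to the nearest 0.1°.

≈ 36.4°N, 49.8°W

Write both endpoints as unit vectors p₁, p₂ with components (cos φ cos λ, cos φ sin λ, sin φ).
The central angle between the endpoints is δ = arccos(p₁·p₂) ≈ 1.033 rad (59.2°). The total great-circle distance is δ·R ≈ 1.033 × 3959 ≈ 4089 mi, so the target fraction is f = 1600/4089 ≈ 0.391.
Interpolate at f ≈ 0.391 with slerp weights a = sin((1−f)δ)/sin δ ≈ 0.685, b = sin(fδ)/sin δ ≈ 0.458.
p = a·p₁ + b·p₂ ≈ (0.519, -0.615, 0.594); φ = arcsin(p_z) ≈ 36.44°, λ = atan2(p_y, p_x) ≈ -49.84°.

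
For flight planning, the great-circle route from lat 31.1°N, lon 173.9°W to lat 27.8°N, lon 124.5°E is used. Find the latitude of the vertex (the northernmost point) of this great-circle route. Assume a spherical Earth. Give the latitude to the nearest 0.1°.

≈ 33.5°N

The great circle lies in the plane with unit normal n̂ = (p₁ × p₂)/|p₁ × p₂|.
Here n̂_z ≈ -0.834; the vertex latitude is φ_max = arccos|n̂_z| ≈ 33.5°.
Check via Clairaut: cos φ_max = |cos φ₁| · sin C = cos(31.1°)·sin(76.8°) ≈ 0.834, again giving ≈ 33.5°.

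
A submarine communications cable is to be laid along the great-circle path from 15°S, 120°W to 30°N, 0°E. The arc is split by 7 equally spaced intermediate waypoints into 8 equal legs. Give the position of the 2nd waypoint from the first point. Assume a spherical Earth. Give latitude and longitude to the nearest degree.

Convert each endpoint to a unit vector on the sphere (x = cos φ cos λ, y = cos φ sin λ, z = sin φ).
The central angle between the endpoints is δ = arccos(p₁·p₂) ≈ 2.150 rad (123.2°).
Interpolate at f = 2/8 with slerp weights a = sin((1−f)δ)/sin δ ≈ 1.194, b = sin(fδ)/sin δ ≈ 0.612.
p = a·p₁ + b·p₂ ≈ (-0.047, -0.999, -0.003); φ = arcsin(p_z) ≈ -0.18°, λ = atan2(p_y, p_x) ≈ -92.68°.

≈ 0°N, 93°W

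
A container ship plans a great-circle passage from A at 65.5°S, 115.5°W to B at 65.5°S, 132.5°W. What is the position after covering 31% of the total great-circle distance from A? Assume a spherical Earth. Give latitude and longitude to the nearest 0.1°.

Write both endpoints as unit vectors p₁, p₂ with components (cos φ cos λ, cos φ sin λ, sin φ).
The central angle between the endpoints is δ = arccos(p₁·p₂) ≈ 0.123 rad (7.0°).
Interpolate at f = 0.31 with slerp weights a = sin((1−f)δ)/sin δ ≈ 0.691, b = sin(fδ)/sin δ ≈ 0.311.
p = a·p₁ + b·p₂ ≈ (-0.210, -0.354, -0.911); φ = arcsin(p_z) ≈ -65.70°, λ = atan2(p_y, p_x) ≈ -120.75°.

≈ 65.7°S, 120.8°W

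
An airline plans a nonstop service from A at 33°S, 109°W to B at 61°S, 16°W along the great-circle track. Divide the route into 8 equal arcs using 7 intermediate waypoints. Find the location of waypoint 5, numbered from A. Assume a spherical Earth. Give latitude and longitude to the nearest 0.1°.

≈ 60.2°S, 65.2°W

Write both endpoints as unit vectors p₁, p₂ with components (cos φ cos λ, cos φ sin λ, sin φ).
The central angle between the endpoints is δ = arccos(p₁·p₂) ≈ 1.098 rad (62.9°).
Interpolate at f = 5/8 with slerp weights a = sin((1−f)δ)/sin δ ≈ 0.450, b = sin(fδ)/sin δ ≈ 0.712.
p = a·p₁ + b·p₂ ≈ (0.209, -0.452, -0.867); φ = arcsin(p_z) ≈ -60.16°, λ = atan2(p_y, p_x) ≈ -65.17°.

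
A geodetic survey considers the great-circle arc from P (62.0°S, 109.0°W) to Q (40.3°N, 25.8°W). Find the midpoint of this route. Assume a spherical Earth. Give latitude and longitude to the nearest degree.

≈ (14°S, 55°W)

Convert each endpoint to a unit vector on the sphere (x = cos φ cos λ, y = cos φ sin λ, z = sin φ).
The central angle between the endpoints is δ = arccos(p₁·p₂) ≈ 2.128 rad (121.9°).
Interpolate at f = 1/2 with slerp weights a = sin((1−f)δ)/sin δ ≈ 1.030, b = sin(fδ)/sin δ ≈ 1.030.
p = a·p₁ + b·p₂ ≈ (0.550, -0.799, -0.243); φ = arcsin(p_z) ≈ -14.08°, λ = atan2(p_y, p_x) ≈ -55.47°.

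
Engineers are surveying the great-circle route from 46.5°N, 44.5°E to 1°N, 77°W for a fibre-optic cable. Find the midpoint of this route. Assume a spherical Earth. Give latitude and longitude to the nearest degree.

≈ 41°N, 34°W

Write both endpoints as unit vectors p₁, p₂ with components (cos φ cos λ, cos φ sin λ, sin φ).
The central angle between the endpoints is δ = arccos(p₁·p₂) ≈ 1.925 rad (110.3°).
Interpolate at f = 1/2 with slerp weights a = sin((1−f)δ)/sin δ ≈ 0.875, b = sin(fδ)/sin δ ≈ 0.875.
p = a·p₁ + b·p₂ ≈ (0.626, -0.430, 0.650); φ = arcsin(p_z) ≈ 40.54°, λ = atan2(p_y, p_x) ≈ -34.49°.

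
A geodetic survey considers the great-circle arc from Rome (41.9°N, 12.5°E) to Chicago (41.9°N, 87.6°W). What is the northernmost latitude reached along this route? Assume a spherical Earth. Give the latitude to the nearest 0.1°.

The great circle lies in the plane with unit normal n̂ = (p₁ × p₂)/|p₁ × p₂|.
Here n̂_z ≈ -0.582; the vertex latitude is φ_max = arccos|n̂_z| ≈ 54.4°.

≈ 54.4°N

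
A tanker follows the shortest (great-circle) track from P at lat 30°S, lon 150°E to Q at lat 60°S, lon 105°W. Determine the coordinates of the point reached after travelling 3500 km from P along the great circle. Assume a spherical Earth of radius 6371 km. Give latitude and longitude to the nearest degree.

From cos δ = sin φ₁ sin φ₂ + cos φ₁ cos φ₂ cos Δλ, the central angle is δ ≈ 1.244 rad (71.3°). The total great-circle distance is δ·R ≈ 1.244 × 6371 ≈ 7926 km, so the target fraction is f = 3500/7926 ≈ 0.442.
Interpolate at f ≈ 0.442 with slerp weights a = sin((1−f)δ)/sin δ ≈ 0.676, b = sin(fδ)/sin δ ≈ 0.551.
p = a·p₁ + b·p₂ ≈ (-0.578, 0.026, -0.815); φ = arcsin(p_z) ≈ -54.63°, λ = atan2(p_y, p_x) ≈ 177.38°.

≈ lat 55°S, lon 177°E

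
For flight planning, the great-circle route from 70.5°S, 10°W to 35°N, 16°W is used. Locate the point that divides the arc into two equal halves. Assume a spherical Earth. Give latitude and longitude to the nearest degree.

Write both endpoints as unit vectors p₁, p₂ with components (cos φ cos λ, cos φ sin λ, sin φ).
The central angle between the endpoints is δ = arccos(p₁·p₂) ≈ 1.843 rad (105.6°).
Interpolate at f = 1/2 with slerp weights a = sin((1−f)δ)/sin δ ≈ 0.827, b = sin(fδ)/sin δ ≈ 0.827.
p = a·p₁ + b·p₂ ≈ (0.923, -0.235, -0.305); φ = arcsin(p_z) ≈ -17.77°, λ = atan2(p_y, p_x) ≈ -14.26°.

≈ 18°S, 14°W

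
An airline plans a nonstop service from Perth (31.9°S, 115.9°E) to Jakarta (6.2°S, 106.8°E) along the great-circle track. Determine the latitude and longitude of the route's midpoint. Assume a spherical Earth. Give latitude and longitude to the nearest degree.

From cos δ = sin φ₁ sin φ₂ + cos φ₁ cos φ₂ cos Δλ, the central angle is δ ≈ 0.472 rad (27.1°).
Interpolate at f = 1/2 with slerp weights a = sin((1−f)δ)/sin δ ≈ 0.514, b = sin(fδ)/sin δ ≈ 0.514.
p = a·p₁ + b·p₂ ≈ (-0.338, 0.882, -0.327); φ = arcsin(p_z) ≈ -19.11°, λ = atan2(p_y, p_x) ≈ 110.99°.

≈ 19°S, 111°E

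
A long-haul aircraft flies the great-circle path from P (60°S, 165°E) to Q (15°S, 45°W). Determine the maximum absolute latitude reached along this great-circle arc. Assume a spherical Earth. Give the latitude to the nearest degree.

The great circle lies in the plane with unit normal n̂ = (p₁ × p₂)/|p₁ × p₂|.
Here n̂_z ≈ +0.246; the vertex latitude is φ_max = arccos|n̂_z| ≈ 75.7°.
Check via Clairaut: cos φ_max = |cos φ₁| · sin C = cos(60.0°)·sin(150.5°) ≈ 0.246, again giving ≈ 75.7°.

≈ 76°S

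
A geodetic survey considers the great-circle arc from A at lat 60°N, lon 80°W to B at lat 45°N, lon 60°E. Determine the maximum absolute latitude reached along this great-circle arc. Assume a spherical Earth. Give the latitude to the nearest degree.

The great circle lies in the plane with unit normal n̂ = (p₁ × p₂)/|p₁ × p₂|.
Here n̂_z ≈ +0.242; the vertex latitude is φ_max = arccos|n̂_z| ≈ 76.0°.

≈ 76°N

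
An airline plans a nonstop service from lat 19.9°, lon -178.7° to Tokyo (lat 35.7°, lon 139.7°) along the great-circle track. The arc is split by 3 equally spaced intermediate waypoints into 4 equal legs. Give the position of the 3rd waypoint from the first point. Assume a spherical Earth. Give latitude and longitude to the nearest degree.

Write both endpoints as unit vectors p₁, p₂ with components (cos φ cos λ, cos φ sin λ, sin φ).
The central angle between the endpoints is δ = arccos(p₁·p₂) ≈ 0.693 rad (39.7°).
Interpolate at f = 3/4 with slerp weights a = sin((1−f)δ)/sin δ ≈ 0.270, b = sin(fδ)/sin δ ≈ 0.777.
p = a·p₁ + b·p₂ ≈ (-0.735, 0.403, 0.545); φ = arcsin(p_z) ≈ 33.06°, λ = atan2(p_y, p_x) ≈ 151.29°.

≈ lat 33°, lon 151°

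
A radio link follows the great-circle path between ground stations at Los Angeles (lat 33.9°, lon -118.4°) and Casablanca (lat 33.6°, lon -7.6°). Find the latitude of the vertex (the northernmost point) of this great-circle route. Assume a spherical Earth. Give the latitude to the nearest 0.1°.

≈ 49.6°

The great circle lies in the plane with unit normal n̂ = (p₁ × p₂)/|p₁ × p₂|.
Here n̂_z ≈ +0.648; the vertex latitude is φ_max = arccos|n̂_z| ≈ 49.6°.
Check via Clairaut: cos φ_max = |cos φ₁| · sin C = cos(33.9°)·sin(51.3°) ≈ 0.648, again giving ≈ 49.6°.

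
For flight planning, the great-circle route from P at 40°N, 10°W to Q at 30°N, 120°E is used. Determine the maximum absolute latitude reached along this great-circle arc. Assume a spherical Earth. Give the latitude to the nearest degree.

≈ 59°N

The great circle lies in the plane with unit normal n̂ = (p₁ × p₂)/|p₁ × p₂|.
Here n̂_z ≈ +0.511; the vertex latitude is φ_max = arccos|n̂_z| ≈ 59.3°.
Check via Clairaut: cos φ_max = |cos φ₁| · sin C = cos(40.0°)·sin(41.8°) ≈ 0.511, again giving ≈ 59.3°.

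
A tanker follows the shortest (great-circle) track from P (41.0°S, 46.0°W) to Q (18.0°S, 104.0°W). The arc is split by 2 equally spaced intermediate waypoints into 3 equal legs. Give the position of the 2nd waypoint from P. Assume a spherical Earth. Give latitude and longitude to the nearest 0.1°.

≈ (28.4°S, 87.8°W)

The haversine formula gives a central angle δ ≈ 0.948 rad (54.3°) between the endpoints.
Interpolate at f = 2/3 with slerp weights a = sin((1−f)δ)/sin δ ≈ 0.383, b = sin(fδ)/sin δ ≈ 0.727.
p = a·p₁ + b·p₂ ≈ (0.033, -0.879, -0.476); φ = arcsin(p_z) ≈ -28.41°, λ = atan2(p_y, p_x) ≈ -87.83°.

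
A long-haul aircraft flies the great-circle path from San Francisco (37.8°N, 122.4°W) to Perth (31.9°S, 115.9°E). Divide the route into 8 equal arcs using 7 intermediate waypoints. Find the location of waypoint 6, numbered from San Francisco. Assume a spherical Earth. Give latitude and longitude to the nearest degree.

Write both endpoints as unit vectors p₁, p₂ with components (cos φ cos λ, cos φ sin λ, sin φ).
The central angle between the endpoints is δ = arccos(p₁·p₂) ≈ 2.314 rad (132.6°).
Interpolate at f = 6/8 with slerp weights a = sin((1−f)δ)/sin δ ≈ 0.742, b = sin(fδ)/sin δ ≈ 1.339.
p = a·p₁ + b·p₂ ≈ (-0.811, 0.528, -0.253); φ = arcsin(p_z) ≈ -14.65°, λ = atan2(p_y, p_x) ≈ 146.95°.

≈ 15°S, 147°E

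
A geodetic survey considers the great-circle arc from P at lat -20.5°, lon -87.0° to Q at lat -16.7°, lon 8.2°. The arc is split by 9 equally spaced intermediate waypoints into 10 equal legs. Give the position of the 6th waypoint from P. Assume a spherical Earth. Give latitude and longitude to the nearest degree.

From cos δ = sin φ₁ sin φ₂ + cos φ₁ cos φ₂ cos Δλ, the central angle is δ ≈ 1.551 rad (88.9°).
Interpolate at f = 6/10 with slerp weights a = sin((1−f)δ)/sin δ ≈ 0.582, b = sin(fδ)/sin δ ≈ 0.802.
p = a·p₁ + b·p₂ ≈ (0.789, -0.434, -0.434); φ = arcsin(p_z) ≈ -25.74°, λ = atan2(p_y, p_x) ≈ -28.83°.

≈ lat -26°, lon -29°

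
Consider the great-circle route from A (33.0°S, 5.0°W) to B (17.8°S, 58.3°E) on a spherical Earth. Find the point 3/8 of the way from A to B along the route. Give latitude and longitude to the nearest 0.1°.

Write both endpoints as unit vectors p₁, p₂ with components (cos φ cos λ, cos φ sin λ, sin φ).
The central angle between the endpoints is δ = arccos(p₁·p₂) ≈ 1.018 rad (58.3°).
Interpolate at f = 3/8 with slerp weights a = sin((1−f)δ)/sin δ ≈ 0.698, b = sin(fδ)/sin δ ≈ 0.438.
p = a·p₁ + b·p₂ ≈ (0.802, 0.304, -0.514); φ = arcsin(p_z) ≈ -30.93°, λ = atan2(p_y, p_x) ≈ 20.72°.

≈ (30.9°S, 20.7°E)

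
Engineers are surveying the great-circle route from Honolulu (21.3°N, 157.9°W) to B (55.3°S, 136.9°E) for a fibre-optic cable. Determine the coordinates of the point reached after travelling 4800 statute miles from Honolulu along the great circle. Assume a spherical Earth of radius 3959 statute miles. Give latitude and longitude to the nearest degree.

The haversine formula gives a central angle δ ≈ 1.647 rad (94.4°) between the endpoints. The total great-circle distance is δ·R ≈ 1.647 × 3959 ≈ 6521 mi, so the target fraction is f = 4800/6521 ≈ 0.736.
Interpolate at f ≈ 0.736 with slerp weights a = sin((1−f)δ)/sin δ ≈ 0.422, b = sin(fδ)/sin δ ≈ 0.939.
p = a·p₁ + b·p₂ ≈ (-0.755, 0.217, -0.619); φ = arcsin(p_z) ≈ -38.23°, λ = atan2(p_y, p_x) ≈ 163.94°.

≈ (38°S, 164°E)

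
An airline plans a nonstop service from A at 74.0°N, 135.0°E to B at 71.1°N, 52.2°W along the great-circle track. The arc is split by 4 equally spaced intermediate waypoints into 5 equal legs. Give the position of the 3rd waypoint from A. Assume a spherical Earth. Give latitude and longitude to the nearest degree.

From cos δ = sin φ₁ sin φ₂ + cos φ₁ cos φ₂ cos Δλ, the central angle is δ ≈ 0.608 rad (34.8°).
Interpolate at f = 3/5 with slerp weights a = sin((1−f)δ)/sin δ ≈ 0.422, b = sin(fδ)/sin δ ≈ 0.625.
p = a·p₁ + b·p₂ ≈ (0.042, -0.078, 0.996); φ = arcsin(p_z) ≈ 84.94°, λ = atan2(p_y, p_x) ≈ -61.70°.

≈ 85°N, 62°W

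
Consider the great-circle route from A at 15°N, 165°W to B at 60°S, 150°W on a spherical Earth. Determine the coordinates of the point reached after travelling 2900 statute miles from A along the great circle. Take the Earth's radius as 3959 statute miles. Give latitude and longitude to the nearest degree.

≈ 27°S, 159°W

Write both endpoints as unit vectors p₁, p₂ with components (cos φ cos λ, cos φ sin λ, sin φ).
The central angle between the endpoints is δ = arccos(p₁·p₂) ≈ 1.326 rad (76.0°). The total great-circle distance is δ·R ≈ 1.326 × 3959 ≈ 5250 mi, so the target fraction is f = 2900/5250 ≈ 0.552.
Interpolate at f ≈ 0.552 with slerp weights a = sin((1−f)δ)/sin δ ≈ 0.576, b = sin(fδ)/sin δ ≈ 0.689.
p = a·p₁ + b·p₂ ≈ (-0.836, -0.316, -0.448); φ = arcsin(p_z) ≈ -26.60°, λ = atan2(p_y, p_x) ≈ -159.27°.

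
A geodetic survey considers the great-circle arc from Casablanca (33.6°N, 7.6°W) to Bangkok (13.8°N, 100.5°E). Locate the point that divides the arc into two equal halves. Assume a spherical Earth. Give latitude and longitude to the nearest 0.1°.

≈ (36.6°N, 52.5°E)

The haversine formula gives a central angle δ ≈ 1.690 rad (96.9°) between the endpoints.
Interpolate at f = 1/2 with slerp weights a = sin((1−f)δ)/sin δ ≈ 0.753, b = sin(fδ)/sin δ ≈ 0.753.
p = a·p₁ + b·p₂ ≈ (0.489, 0.636, 0.597); φ = arcsin(p_z) ≈ 36.63°, λ = atan2(p_y, p_x) ≈ 52.48°.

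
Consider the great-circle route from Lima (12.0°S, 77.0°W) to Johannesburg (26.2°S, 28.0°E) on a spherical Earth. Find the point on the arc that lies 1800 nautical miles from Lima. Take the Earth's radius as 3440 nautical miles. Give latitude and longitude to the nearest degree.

≈ 25°S, 48°W

The haversine formula gives a central angle δ ≈ 1.707 rad (97.8°) between the endpoints. The total great-circle distance is δ·R ≈ 1.707 × 3440 ≈ 5871 nmi, so the target fraction is f = 1800/5871 ≈ 0.307.
Interpolate at f ≈ 0.307 with slerp weights a = sin((1−f)δ)/sin δ ≈ 0.934, b = sin(fδ)/sin δ ≈ 0.504.
p = a·p₁ + b·p₂ ≈ (0.605, -0.678, -0.417); φ = arcsin(p_z) ≈ -24.64°, λ = atan2(p_y, p_x) ≈ -48.26°.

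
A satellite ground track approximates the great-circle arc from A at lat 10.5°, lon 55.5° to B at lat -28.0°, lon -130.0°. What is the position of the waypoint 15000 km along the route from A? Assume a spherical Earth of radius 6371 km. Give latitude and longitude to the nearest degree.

Convert each endpoint to a unit vector on the sphere (x = cos φ cos λ, y = cos φ sin λ, z = sin φ).
The central angle between the endpoints is δ = arccos(p₁·p₂) ≈ 2.823 rad (161.8°). The total great-circle distance is δ·R ≈ 2.823 × 6371 ≈ 17986 km, so the target fraction is f = 15000/17986 ≈ 0.834.
Interpolate at f ≈ 0.834 with slerp weights a = sin((1−f)δ)/sin δ ≈ 1.443, b = sin(fδ)/sin δ ≈ 2.262.
p = a·p₁ + b·p₂ ≈ (-0.480, -0.361, -0.799); φ = arcsin(p_z) ≈ -53.05°, λ = atan2(p_y, p_x) ≈ -143.07°.

≈ lat -53°, lon -143°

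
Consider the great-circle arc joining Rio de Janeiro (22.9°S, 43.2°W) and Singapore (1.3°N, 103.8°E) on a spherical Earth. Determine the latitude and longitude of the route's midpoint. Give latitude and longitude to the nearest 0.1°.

≈ 33.6°S, 38.2°E

Convert each endpoint to a unit vector on the sphere (x = cos φ cos λ, y = cos φ sin λ, z = sin φ).
The central angle between the endpoints is δ = arccos(p₁·p₂) ≈ 2.467 rad (141.4°).
Interpolate at f = 1/2 with slerp weights a = sin((1−f)δ)/sin δ ≈ 1.512, b = sin(fδ)/sin δ ≈ 1.512.
p = a·p₁ + b·p₂ ≈ (0.655, 0.514, -0.554); φ = arcsin(p_z) ≈ -33.64°, λ = atan2(p_y, p_x) ≈ 38.16°.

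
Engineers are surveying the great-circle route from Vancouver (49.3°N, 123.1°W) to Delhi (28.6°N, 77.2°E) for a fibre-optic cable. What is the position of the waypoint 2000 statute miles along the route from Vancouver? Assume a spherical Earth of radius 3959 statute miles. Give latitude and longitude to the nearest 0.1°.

The haversine formula gives a central angle δ ≈ 1.746 rad (100.0°) between the endpoints. The total great-circle distance is δ·R ≈ 1.746 × 3959 ≈ 6911 mi, so the target fraction is f = 2000/6911 ≈ 0.289.
Interpolate at f ≈ 0.289 with slerp weights a = sin((1−f)δ)/sin δ ≈ 0.961, b = sin(fδ)/sin δ ≈ 0.491.
p = a·p₁ + b·p₂ ≈ (-0.246, -0.104, 0.964); φ = arcsin(p_z) ≈ 74.48°, λ = atan2(p_y, p_x) ≈ -157.13°.

≈ 74.5°N, 157.1°W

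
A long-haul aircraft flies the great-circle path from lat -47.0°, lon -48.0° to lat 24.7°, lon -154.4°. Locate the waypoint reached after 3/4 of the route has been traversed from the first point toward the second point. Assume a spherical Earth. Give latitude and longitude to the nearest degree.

≈ lat 4°, lon -133°

Convert each endpoint to a unit vector on the sphere (x = cos φ cos λ, y = cos φ sin λ, z = sin φ).
The central angle between the endpoints is δ = arccos(p₁·p₂) ≈ 2.072 rad (118.7°).
Interpolate at f = 3/4 with slerp weights a = sin((1−f)δ)/sin δ ≈ 0.565, b = sin(fδ)/sin δ ≈ 1.140.
p = a·p₁ + b·p₂ ≈ (-0.676, -0.734, 0.063); φ = arcsin(p_z) ≈ 3.64°, λ = atan2(p_y, p_x) ≈ -132.67°.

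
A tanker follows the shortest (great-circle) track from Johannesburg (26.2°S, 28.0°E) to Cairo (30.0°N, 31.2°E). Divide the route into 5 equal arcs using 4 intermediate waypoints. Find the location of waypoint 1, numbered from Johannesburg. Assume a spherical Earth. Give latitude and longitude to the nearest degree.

≈ 15°S, 29°E

Write both endpoints as unit vectors p₁, p₂ with components (cos φ cos λ, cos φ sin λ, sin φ).
The central angle between the endpoints is δ = arccos(p₁·p₂) ≈ 0.982 rad (56.3°).
Interpolate at f = 1/5 with slerp weights a = sin((1−f)δ)/sin δ ≈ 0.850, b = sin(fδ)/sin δ ≈ 0.235.
p = a·p₁ + b·p₂ ≈ (0.848, 0.464, -0.258); φ = arcsin(p_z) ≈ -14.96°, λ = atan2(p_y, p_x) ≈ 28.67°.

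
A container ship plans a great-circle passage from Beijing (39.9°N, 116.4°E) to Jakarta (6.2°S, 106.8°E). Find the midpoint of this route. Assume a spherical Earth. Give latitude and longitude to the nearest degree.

Write both endpoints as unit vectors p₁, p₂ with components (cos φ cos λ, cos φ sin λ, sin φ).
The central angle between the endpoints is δ = arccos(p₁·p₂) ≈ 0.819 rad (46.9°).
Interpolate at f = 1/2 with slerp weights a = sin((1−f)δ)/sin δ ≈ 0.545, b = sin(fδ)/sin δ ≈ 0.545.
p = a·p₁ + b·p₂ ≈ (-0.343, 0.893, 0.291); φ = arcsin(p_z) ≈ 16.90°, λ = atan2(p_y, p_x) ≈ 110.98°.

≈ (17°N, 111°E)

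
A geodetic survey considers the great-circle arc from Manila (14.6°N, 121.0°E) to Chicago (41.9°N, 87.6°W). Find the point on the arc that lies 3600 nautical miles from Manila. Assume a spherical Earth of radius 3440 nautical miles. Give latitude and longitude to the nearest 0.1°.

≈ 63.3°N, 171.7°E

From cos δ = sin φ₁ sin φ₂ + cos φ₁ cos φ₂ cos Δλ, the central angle is δ ≈ 2.053 rad (117.6°). The total great-circle distance is δ·R ≈ 2.053 × 3440 ≈ 7064 nmi, so the target fraction is f = 3600/7064 ≈ 0.510.
Interpolate at f ≈ 0.510 with slerp weights a = sin((1−f)δ)/sin δ ≈ 0.954, b = sin(fδ)/sin δ ≈ 0.977.
p = a·p₁ + b·p₂ ≈ (-0.445, 0.065, 0.893); φ = arcsin(p_z) ≈ 63.27°, λ = atan2(p_y, p_x) ≈ 171.73°.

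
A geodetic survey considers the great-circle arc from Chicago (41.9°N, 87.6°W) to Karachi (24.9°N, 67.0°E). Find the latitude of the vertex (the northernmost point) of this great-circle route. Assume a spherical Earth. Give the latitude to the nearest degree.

The great circle lies in the plane with unit normal n̂ = (p₁ × p₂)/|p₁ × p₂|.
Here n̂_z ≈ +0.307; the vertex latitude is φ_max = arccos|n̂_z| ≈ 72.1°.
Check via Clairaut: cos φ_max = |cos φ₁| · sin C = cos(41.9°)·sin(24.3°) ≈ 0.307, again giving ≈ 72.1°.

≈ 72°N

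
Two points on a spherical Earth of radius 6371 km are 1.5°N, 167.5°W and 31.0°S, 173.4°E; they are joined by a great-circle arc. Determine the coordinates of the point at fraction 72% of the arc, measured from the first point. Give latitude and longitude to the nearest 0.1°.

From cos δ = sin φ₁ sin φ₂ + cos φ₁ cos φ₂ cos Δλ, the central angle is δ ≈ 0.650 rad (37.2°).
Interpolate at f = 0.72 with slerp weights a = sin((1−f)δ)/sin δ ≈ 0.299, b = sin(fδ)/sin δ ≈ 0.745.
p = a·p₁ + b·p₂ ≈ (-0.927, 0.009, -0.376); φ = arcsin(p_z) ≈ -22.09°, λ = atan2(p_y, p_x) ≈ 179.46°.

≈ 22.1°S, 179.5°E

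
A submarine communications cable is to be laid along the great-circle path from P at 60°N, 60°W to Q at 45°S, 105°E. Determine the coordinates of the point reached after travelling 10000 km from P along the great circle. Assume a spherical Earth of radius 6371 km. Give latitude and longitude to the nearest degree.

≈ 23°N, 78°E

Write both endpoints as unit vectors p₁, p₂ with components (cos φ cos λ, cos φ sin λ, sin φ).
The central angle between the endpoints is δ = arccos(p₁·p₂) ≈ 2.837 rad (162.5°). The total great-circle distance is δ·R ≈ 2.837 × 6371 ≈ 18073 km, so the target fraction is f = 10000/18073 ≈ 0.553.
Interpolate at f ≈ 0.553 with slerp weights a = sin((1−f)δ)/sin δ ≈ 3.179, b = sin(fδ)/sin δ ≈ 3.331.
p = a·p₁ + b·p₂ ≈ (0.185, 0.899, 0.397); φ = arcsin(p_z) ≈ 23.41°, λ = atan2(p_y, p_x) ≈ 78.37°.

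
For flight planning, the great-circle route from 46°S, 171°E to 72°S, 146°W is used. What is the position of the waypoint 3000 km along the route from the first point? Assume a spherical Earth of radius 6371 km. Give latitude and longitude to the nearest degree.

Write both endpoints as unit vectors p₁, p₂ with components (cos φ cos λ, cos φ sin λ, sin φ).
The central angle between the endpoints is δ = arccos(p₁·p₂) ≈ 0.571 rad (32.7°). The total great-circle distance is δ·R ≈ 0.571 × 6371 ≈ 3641 km, so the target fraction is f = 3000/3641 ≈ 0.824.
Interpolate at f ≈ 0.824 with slerp weights a = sin((1−f)δ)/sin δ ≈ 0.186, b = sin(fδ)/sin δ ≈ 0.839.
p = a·p₁ + b·p₂ ≈ (-0.342, -0.125, -0.931); φ = arcsin(p_z) ≈ -68.64°, λ = atan2(p_y, p_x) ≈ -159.97°.

≈ 69°S, 160°W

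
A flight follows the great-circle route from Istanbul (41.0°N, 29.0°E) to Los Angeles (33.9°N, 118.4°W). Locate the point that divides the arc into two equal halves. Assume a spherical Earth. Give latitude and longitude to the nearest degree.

Write both endpoints as unit vectors p₁, p₂ with components (cos φ cos λ, cos φ sin λ, sin φ).
The central angle between the endpoints is δ = arccos(p₁·p₂) ≈ 1.733 rad (99.3°).
Interpolate at f = 1/2 with slerp weights a = sin((1−f)δ)/sin δ ≈ 0.772, b = sin(fδ)/sin δ ≈ 0.772.
p = a·p₁ + b·p₂ ≈ (0.205, -0.281, 0.937); φ = arcsin(p_z) ≈ 69.63°, λ = atan2(p_y, p_x) ≈ -53.93°.

≈ (70°N, 54°W)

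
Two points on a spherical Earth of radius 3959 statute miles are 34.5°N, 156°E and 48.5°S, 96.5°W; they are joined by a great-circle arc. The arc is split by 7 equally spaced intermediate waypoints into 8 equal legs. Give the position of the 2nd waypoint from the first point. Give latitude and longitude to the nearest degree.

The haversine formula gives a central angle δ ≈ 2.200 rad (126.0°) between the endpoints.
Interpolate at f = 2/8 with slerp weights a = sin((1−f)δ)/sin δ ≈ 1.233, b = sin(fδ)/sin δ ≈ 0.646.
p = a·p₁ + b·p₂ ≈ (-0.977, -0.012, 0.214); φ = arcsin(p_z) ≈ 12.37°, λ = atan2(p_y, p_x) ≈ -179.28°.

≈ 12°N, 179°W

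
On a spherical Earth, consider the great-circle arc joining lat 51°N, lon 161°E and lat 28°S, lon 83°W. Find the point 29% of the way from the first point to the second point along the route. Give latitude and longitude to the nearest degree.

≈ lat 39°N, lon 149°W

The haversine formula gives a central angle δ ≈ 2.225 rad (127.5°) between the endpoints.
Interpolate at f = 0.29 with slerp weights a = sin((1−f)δ)/sin δ ≈ 1.260, b = sin(fδ)/sin δ ≈ 0.758.
p = a·p₁ + b·p₂ ≈ (-0.668, -0.406, 0.623); φ = arcsin(p_z) ≈ 38.57°, λ = atan2(p_y, p_x) ≈ -148.72°.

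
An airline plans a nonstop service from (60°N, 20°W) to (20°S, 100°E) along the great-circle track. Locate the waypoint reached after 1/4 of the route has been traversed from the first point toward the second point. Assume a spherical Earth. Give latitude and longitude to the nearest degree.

Convert each endpoint to a unit vector on the sphere (x = cos φ cos λ, y = cos φ sin λ, z = sin φ).
The central angle between the endpoints is δ = arccos(p₁·p₂) ≈ 2.131 rad (122.1°).
Interpolate at f = 1/4 with slerp weights a = sin((1−f)δ)/sin δ ≈ 1.180, b = sin(fδ)/sin δ ≈ 0.599.
p = a·p₁ + b·p₂ ≈ (0.457, 0.353, 0.817); φ = arcsin(p_z) ≈ 54.76°, λ = atan2(p_y, p_x) ≈ 37.71°.

≈ (55°N, 38°E)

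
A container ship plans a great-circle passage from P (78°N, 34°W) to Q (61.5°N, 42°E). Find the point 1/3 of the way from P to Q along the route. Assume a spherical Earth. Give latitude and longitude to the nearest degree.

Convert each endpoint to a unit vector on the sphere (x = cos φ cos λ, y = cos φ sin λ, z = sin φ).
The central angle between the endpoints is δ = arccos(p₁·p₂) ≈ 0.487 rad (27.9°).
Interpolate at f = 1/3 with slerp weights a = sin((1−f)δ)/sin δ ≈ 0.682, b = sin(fδ)/sin δ ≈ 0.345.
p = a·p₁ + b·p₂ ≈ (0.240, 0.031, 0.970); φ = arcsin(p_z) ≈ 76.00°, λ = atan2(p_y, p_x) ≈ 7.37°.

≈ (76°N, 7°E)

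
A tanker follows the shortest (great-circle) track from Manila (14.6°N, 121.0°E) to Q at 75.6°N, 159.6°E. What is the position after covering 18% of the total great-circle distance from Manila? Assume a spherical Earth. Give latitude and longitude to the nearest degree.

The haversine formula gives a central angle δ ≈ 1.124 rad (64.4°) between the endpoints.
Interpolate at f = 0.18 with slerp weights a = sin((1−f)δ)/sin δ ≈ 0.883, b = sin(fδ)/sin δ ≈ 0.223.
p = a·p₁ + b·p₂ ≈ (-0.492, 0.752, 0.438); φ = arcsin(p_z) ≈ 26.01°, λ = atan2(p_y, p_x) ≈ 123.20°.

≈ 26°N, 123°E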